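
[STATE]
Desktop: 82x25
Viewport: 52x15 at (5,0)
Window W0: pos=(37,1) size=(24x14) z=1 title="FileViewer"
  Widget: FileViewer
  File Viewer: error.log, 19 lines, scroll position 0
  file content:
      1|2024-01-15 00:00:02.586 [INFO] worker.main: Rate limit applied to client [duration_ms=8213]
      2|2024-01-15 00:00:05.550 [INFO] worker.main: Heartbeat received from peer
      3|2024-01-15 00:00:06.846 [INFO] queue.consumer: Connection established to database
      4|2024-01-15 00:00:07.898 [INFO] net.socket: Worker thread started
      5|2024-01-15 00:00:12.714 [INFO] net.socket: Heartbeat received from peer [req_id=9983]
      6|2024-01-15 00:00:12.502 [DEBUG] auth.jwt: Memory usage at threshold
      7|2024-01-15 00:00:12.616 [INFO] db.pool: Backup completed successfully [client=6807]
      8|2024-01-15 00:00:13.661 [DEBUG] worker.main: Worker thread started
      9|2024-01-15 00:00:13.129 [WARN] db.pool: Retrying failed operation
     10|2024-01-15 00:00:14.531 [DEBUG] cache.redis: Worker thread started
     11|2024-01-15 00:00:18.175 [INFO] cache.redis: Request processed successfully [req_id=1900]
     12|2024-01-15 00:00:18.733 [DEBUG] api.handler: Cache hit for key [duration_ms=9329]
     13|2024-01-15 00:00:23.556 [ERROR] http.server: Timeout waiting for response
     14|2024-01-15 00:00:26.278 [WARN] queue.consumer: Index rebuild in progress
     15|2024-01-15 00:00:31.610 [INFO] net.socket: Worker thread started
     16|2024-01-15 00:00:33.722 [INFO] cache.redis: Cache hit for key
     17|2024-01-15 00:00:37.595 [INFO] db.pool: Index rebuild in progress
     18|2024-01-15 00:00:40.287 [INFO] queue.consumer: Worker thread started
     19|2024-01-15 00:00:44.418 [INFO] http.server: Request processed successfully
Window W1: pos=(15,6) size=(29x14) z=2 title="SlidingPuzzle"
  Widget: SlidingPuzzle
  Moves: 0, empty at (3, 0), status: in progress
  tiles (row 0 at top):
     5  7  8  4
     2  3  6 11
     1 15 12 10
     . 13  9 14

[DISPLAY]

                                                    
                                ┏━━━━━━━━━━━━━━━━━━━
                                ┃ FileViewer        
                                ┠───────────────────
                                ┃2024-01-15 00:00:02
                                ┃2024-01-15 00:00:05
          ┏━━━━━━━━━━━━━━━━━━━━━━━━━━━┓1-15 00:00:06
          ┃ SlidingPuzzle             ┃1-15 00:00:07
          ┠───────────────────────────┨1-15 00:00:12
          ┃┌────┬────┬────┬────┐      ┃1-15 00:00:12
          ┃│  5 │  7 │  8 │  4 │      ┃1-15 00:00:12
          ┃├────┼────┼────┼────┤      ┃1-15 00:00:13
          ┃│  2 │  3 │  6 │ 11 │      ┃1-15 00:00:13
          ┃├────┼────┼────┼────┤      ┃1-15 00:00:14
          ┃│  1 │ 15 │ 12 │ 10 │      ┃━━━━━━━━━━━━━


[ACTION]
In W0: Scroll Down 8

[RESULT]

                                                    
                                ┏━━━━━━━━━━━━━━━━━━━
                                ┃ FileViewer        
                                ┠───────────────────
                                ┃2024-01-15 00:00:13
                                ┃2024-01-15 00:00:14
          ┏━━━━━━━━━━━━━━━━━━━━━━━━━━━┓1-15 00:00:18
          ┃ SlidingPuzzle             ┃1-15 00:00:18
          ┠───────────────────────────┨1-15 00:00:23
          ┃┌────┬────┬────┬────┐      ┃1-15 00:00:26
          ┃│  5 │  7 │  8 │  4 │      ┃1-15 00:00:31
          ┃├────┼────┼────┼────┤      ┃1-15 00:00:33
          ┃│  2 │  3 │  6 │ 11 │      ┃1-15 00:00:37
          ┃├────┼────┼────┼────┤      ┃1-15 00:00:40
          ┃│  1 │ 15 │ 12 │ 10 │      ┃━━━━━━━━━━━━━


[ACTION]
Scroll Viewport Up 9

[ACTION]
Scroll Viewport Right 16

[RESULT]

                                                    
                ┏━━━━━━━━━━━━━━━━━━━━━━┓            
                ┃ FileViewer           ┃            
                ┠──────────────────────┨            
                ┃2024-01-15 00:00:13.1▲┃            
                ┃2024-01-15 00:00:14.5░┃            
━━━━━━━━━━━━━━━━━━━━━━┓1-15 00:00:18.1░┃            
ingPuzzle             ┃1-15 00:00:18.7░┃            
──────────────────────┨1-15 00:00:23.5░┃            
┬────┬────┬────┐      ┃1-15 00:00:26.2░┃            
│  7 │  8 │  4 │      ┃1-15 00:00:31.6░┃            
┼────┼────┼────┤      ┃1-15 00:00:33.7░┃            
│  3 │  6 │ 11 │      ┃1-15 00:00:37.5█┃            
┼────┼────┼────┤      ┃1-15 00:00:40.2▼┃            
│ 15 │ 12 │ 10 │      ┃━━━━━━━━━━━━━━━━┛            


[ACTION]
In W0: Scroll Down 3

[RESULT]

                                                    
                ┏━━━━━━━━━━━━━━━━━━━━━━┓            
                ┃ FileViewer           ┃            
                ┠──────────────────────┨            
                ┃2024-01-15 00:00:14.5▲┃            
                ┃2024-01-15 00:00:18.1░┃            
━━━━━━━━━━━━━━━━━━━━━━┓1-15 00:00:18.7░┃            
ingPuzzle             ┃1-15 00:00:23.5░┃            
──────────────────────┨1-15 00:00:26.2░┃            
┬────┬────┬────┐      ┃1-15 00:00:31.6░┃            
│  7 │  8 │  4 │      ┃1-15 00:00:33.7░┃            
┼────┼────┼────┤      ┃1-15 00:00:37.5░┃            
│  3 │  6 │ 11 │      ┃1-15 00:00:40.2█┃            
┼────┼────┼────┤      ┃1-15 00:00:44.4▼┃            
│ 15 │ 12 │ 10 │      ┃━━━━━━━━━━━━━━━━┛            


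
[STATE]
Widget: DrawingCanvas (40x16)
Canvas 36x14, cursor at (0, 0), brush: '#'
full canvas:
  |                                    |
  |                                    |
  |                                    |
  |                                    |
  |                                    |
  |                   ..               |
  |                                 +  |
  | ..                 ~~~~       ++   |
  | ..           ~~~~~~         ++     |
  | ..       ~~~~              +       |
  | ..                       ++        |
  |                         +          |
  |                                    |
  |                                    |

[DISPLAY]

+                                       
                                        
                                        
                                        
                                        
                   ..                   
                                 +      
 ..                 ~~~~       ++       
 ..           ~~~~~~         ++         
 ..       ~~~~              +           
 ..                       ++            
                         +              
                                        
                                        
                                        
                                        


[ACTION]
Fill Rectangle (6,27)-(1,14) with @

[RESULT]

+                                       
              @@@@@@@@@@@@@@            
              @@@@@@@@@@@@@@            
              @@@@@@@@@@@@@@            
              @@@@@@@@@@@@@@            
              @@@@@@@@@@@@@@            
              @@@@@@@@@@@@@@     +      
 ..                 ~~~~       ++       
 ..           ~~~~~~         ++         
 ..       ~~~~              +           
 ..                       ++            
                         +              
                                        
                                        
                                        
                                        


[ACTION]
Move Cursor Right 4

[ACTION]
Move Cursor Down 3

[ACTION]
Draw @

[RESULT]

                                        
              @@@@@@@@@@@@@@            
              @@@@@@@@@@@@@@            
    @         @@@@@@@@@@@@@@            
              @@@@@@@@@@@@@@            
              @@@@@@@@@@@@@@            
              @@@@@@@@@@@@@@     +      
 ..                 ~~~~       ++       
 ..           ~~~~~~         ++         
 ..       ~~~~              +           
 ..                       ++            
                         +              
                                        
                                        
                                        
                                        


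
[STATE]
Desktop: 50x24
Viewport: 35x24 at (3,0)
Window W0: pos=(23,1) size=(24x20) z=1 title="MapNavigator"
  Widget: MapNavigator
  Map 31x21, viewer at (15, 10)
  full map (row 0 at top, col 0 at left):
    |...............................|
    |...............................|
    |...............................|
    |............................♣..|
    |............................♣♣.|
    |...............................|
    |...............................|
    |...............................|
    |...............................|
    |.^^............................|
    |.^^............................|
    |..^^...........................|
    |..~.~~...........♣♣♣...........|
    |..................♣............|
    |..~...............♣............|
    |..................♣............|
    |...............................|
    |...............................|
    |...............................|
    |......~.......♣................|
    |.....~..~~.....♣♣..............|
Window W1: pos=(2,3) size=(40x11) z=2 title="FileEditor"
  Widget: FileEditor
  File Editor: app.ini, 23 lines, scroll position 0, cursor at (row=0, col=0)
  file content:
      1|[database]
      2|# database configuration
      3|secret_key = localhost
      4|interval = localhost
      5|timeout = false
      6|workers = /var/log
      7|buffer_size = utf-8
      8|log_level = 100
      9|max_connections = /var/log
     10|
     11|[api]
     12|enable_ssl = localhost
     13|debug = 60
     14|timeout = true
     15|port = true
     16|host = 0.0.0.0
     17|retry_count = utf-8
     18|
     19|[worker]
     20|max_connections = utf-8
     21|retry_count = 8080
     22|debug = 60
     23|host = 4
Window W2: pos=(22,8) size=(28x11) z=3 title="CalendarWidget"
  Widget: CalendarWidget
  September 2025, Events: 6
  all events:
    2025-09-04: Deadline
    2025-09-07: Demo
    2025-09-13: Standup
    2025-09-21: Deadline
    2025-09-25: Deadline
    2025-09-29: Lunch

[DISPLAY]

                                   
                    ┏━━━━━━━━━━━━━━
                    ┃ MapNavigator 
━━━━━━━━━━━━━━━━━━━━━━━━━━━━━━━━━━━
 FileEditor                        
───────────────────────────────────
█database]                         
# database configuration           
secret_key = localh┏━━━━━━━━━━━━━━━
interval = localhos┃ CalendarWidget
timeout = false    ┠───────────────
workers = /var/log ┃      September
buffer_size = utf-8┃Mo Tu We Th Fr 
━━━━━━━━━━━━━━━━━━━┃ 1  2  3  4*  5
                   ┃ 8  9 10 11 12 
                   ┃15 16 17 18 19 
                   ┃22 23 24 25* 26
                   ┃29* 30         
                   ┗━━━━━━━━━━━━━━━
                    ┃..............
                    ┗━━━━━━━━━━━━━━
                                   
                                   
                                   


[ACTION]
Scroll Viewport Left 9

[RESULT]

                                   
                       ┏━━━━━━━━━━━
                       ┃ MapNavigat
  ┏━━━━━━━━━━━━━━━━━━━━━━━━━━━━━━━━
  ┃ FileEditor                     
  ┠────────────────────────────────
  ┃█database]                      
  ┃# database configuration        
  ┃secret_key = localh┏━━━━━━━━━━━━
  ┃interval = localhos┃ CalendarWid
  ┃timeout = false    ┠────────────
  ┃workers = /var/log ┃      Septem
  ┃buffer_size = utf-8┃Mo Tu We Th 
  ┗━━━━━━━━━━━━━━━━━━━┃ 1  2  3  4*
                      ┃ 8  9 10 11 
                      ┃15 16 17 18 
                      ┃22 23 24 25*
                      ┃29* 30      
                      ┗━━━━━━━━━━━━
                       ┃...........
                       ┗━━━━━━━━━━━
                                   
                                   
                                   


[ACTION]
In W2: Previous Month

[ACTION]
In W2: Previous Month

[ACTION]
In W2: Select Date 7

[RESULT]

                                   
                       ┏━━━━━━━━━━━
                       ┃ MapNavigat
  ┏━━━━━━━━━━━━━━━━━━━━━━━━━━━━━━━━
  ┃ FileEditor                     
  ┠────────────────────────────────
  ┃█database]                      
  ┃# database configuration        
  ┃secret_key = localh┏━━━━━━━━━━━━
  ┃interval = localhos┃ CalendarWid
  ┃timeout = false    ┠────────────
  ┃workers = /var/log ┃        July
  ┃buffer_size = utf-8┃Mo Tu We Th 
  ┗━━━━━━━━━━━━━━━━━━━┃    1  2  3 
                      ┃[ 7]  8  9 1
                      ┃14 15 16 17 
                      ┃21 22 23 24 
                      ┃28 29 30 31 
                      ┗━━━━━━━━━━━━
                       ┃...........
                       ┗━━━━━━━━━━━
                                   
                                   
                                   


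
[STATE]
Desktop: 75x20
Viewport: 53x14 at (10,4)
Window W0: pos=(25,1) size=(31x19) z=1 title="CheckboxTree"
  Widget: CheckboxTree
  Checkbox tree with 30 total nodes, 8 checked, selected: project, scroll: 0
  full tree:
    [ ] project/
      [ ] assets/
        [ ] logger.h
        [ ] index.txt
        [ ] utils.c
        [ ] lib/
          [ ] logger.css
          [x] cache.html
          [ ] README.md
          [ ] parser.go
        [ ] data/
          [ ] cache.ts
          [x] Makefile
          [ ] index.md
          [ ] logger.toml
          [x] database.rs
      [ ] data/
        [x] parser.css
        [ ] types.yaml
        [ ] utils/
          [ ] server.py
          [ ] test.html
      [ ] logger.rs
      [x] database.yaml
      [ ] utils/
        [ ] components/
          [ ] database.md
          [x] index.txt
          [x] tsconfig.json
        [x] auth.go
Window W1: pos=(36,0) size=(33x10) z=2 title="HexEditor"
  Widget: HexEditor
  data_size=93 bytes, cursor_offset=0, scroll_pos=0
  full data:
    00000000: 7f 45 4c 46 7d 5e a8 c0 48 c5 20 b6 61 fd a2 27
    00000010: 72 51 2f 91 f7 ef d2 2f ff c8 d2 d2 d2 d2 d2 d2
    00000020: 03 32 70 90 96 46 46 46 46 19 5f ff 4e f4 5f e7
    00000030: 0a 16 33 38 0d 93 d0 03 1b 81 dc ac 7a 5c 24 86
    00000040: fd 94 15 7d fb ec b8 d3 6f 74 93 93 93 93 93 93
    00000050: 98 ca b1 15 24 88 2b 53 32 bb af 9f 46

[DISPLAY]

               ┃>[-] proje┃00000010  72 51 2f 91 f7 e
               ┃   [-] ass┃00000020  03 32 70 90 96 4
               ┃     [ ] l┃00000030  0a 16 33 38 0d 9
               ┃     [ ] i┃00000040  fd 94 15 7d fb e
               ┃     [ ] u┃00000050  98 ca b1 15 24 8
               ┃     [-] l┗━━━━━━━━━━━━━━━━━━━━━━━━━━
               ┃       [ ] logger.css        ┃       
               ┃       [x] cache.html        ┃       
               ┃       [ ] README.md         ┃       
               ┃       [ ] parser.go         ┃       
               ┃     [-] data/               ┃       
               ┃       [ ] cache.ts          ┃       
               ┃       [x] Makefile          ┃       
               ┃       [ ] index.md          ┃       


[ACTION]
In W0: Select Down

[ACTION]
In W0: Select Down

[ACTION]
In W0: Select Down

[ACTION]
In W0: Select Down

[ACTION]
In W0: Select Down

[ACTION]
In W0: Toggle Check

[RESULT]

               ┃ [-] proje┃00000010  72 51 2f 91 f7 e
               ┃   [-] ass┃00000020  03 32 70 90 96 4
               ┃     [ ] l┃00000030  0a 16 33 38 0d 9
               ┃     [ ] i┃00000040  fd 94 15 7d fb e
               ┃     [ ] u┃00000050  98 ca b1 15 24 8
               ┃>    [x] l┗━━━━━━━━━━━━━━━━━━━━━━━━━━
               ┃       [x] logger.css        ┃       
               ┃       [x] cache.html        ┃       
               ┃       [x] README.md         ┃       
               ┃       [x] parser.go         ┃       
               ┃     [-] data/               ┃       
               ┃       [ ] cache.ts          ┃       
               ┃       [x] Makefile          ┃       
               ┃       [ ] index.md          ┃       


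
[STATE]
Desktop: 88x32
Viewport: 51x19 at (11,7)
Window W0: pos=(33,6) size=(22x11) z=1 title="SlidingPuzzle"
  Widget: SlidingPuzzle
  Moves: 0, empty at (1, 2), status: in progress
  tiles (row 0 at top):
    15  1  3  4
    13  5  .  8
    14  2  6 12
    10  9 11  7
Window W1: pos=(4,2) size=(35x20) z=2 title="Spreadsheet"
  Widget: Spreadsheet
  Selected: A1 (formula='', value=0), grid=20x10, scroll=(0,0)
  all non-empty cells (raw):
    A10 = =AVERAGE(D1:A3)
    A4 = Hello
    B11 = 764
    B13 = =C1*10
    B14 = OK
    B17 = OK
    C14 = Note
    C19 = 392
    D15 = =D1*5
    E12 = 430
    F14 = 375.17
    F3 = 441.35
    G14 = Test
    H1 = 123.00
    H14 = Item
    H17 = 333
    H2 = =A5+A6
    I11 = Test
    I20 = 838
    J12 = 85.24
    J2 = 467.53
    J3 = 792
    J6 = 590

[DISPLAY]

---------------------------┃ingPuzzle      ┃       
   [0]       0       0     ┃───────────────┨       
     0       0       0     ┃┬────┬────┬────┃       
     0       0       0     ┃│  1 │  3 │  4 ┃       
llo          0       0     ┃┼────┼────┼────┃       
     0       0       0     ┃│  5 │    │  8 ┃       
     0       0       0     ┃┼────┼────┼────┃       
     0       0       0     ┃│  2 │  6 │ 12 ┃       
     0       0       0     ┃┼────┼────┼────┃       
     0       0       0     ┃━━━━━━━━━━━━━━━┛       
     0       0       0     ┃                       
     0     764       0     ┃                       
     0       0       0     ┃                       
     0       0       0     ┃                       
━━━━━━━━━━━━━━━━━━━━━━━━━━━┛                       
                                                   
                                                   
                                                   
                                                   


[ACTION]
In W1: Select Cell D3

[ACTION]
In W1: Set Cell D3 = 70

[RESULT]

---------------------------┃ingPuzzle      ┃       
     0       0       0     ┃───────────────┨       
     0       0       0     ┃┬────┬────┬────┃       
     0       0       0    [┃│  1 │  3 │  4 ┃       
llo          0       0     ┃┼────┼────┼────┃       
     0       0       0     ┃│  5 │    │  8 ┃       
     0       0       0     ┃┼────┼────┼────┃       
     0       0       0     ┃│  2 │  6 │ 12 ┃       
     0       0       0     ┃┼────┼────┼────┃       
     0       0       0     ┃━━━━━━━━━━━━━━━┛       
  5.83       0       0     ┃                       
     0     764       0     ┃                       
     0       0       0     ┃                       
     0       0       0     ┃                       
━━━━━━━━━━━━━━━━━━━━━━━━━━━┛                       
                                                   
                                                   
                                                   
                                                   


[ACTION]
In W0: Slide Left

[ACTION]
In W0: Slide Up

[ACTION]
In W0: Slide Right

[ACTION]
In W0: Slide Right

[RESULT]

---------------------------┃ingPuzzle      ┃       
     0       0       0     ┃───────────────┨       
     0       0       0     ┃┬────┬────┬────┃       
     0       0       0    [┃│  1 │  3 │  4 ┃       
llo          0       0     ┃┼────┼────┼────┃       
     0       0       0     ┃│  5 │  8 │ 12 ┃       
     0       0       0     ┃┼────┼────┼────┃       
     0       0       0     ┃│    │  2 │  6 ┃       
     0       0       0     ┃┼────┼────┼────┃       
     0       0       0     ┃━━━━━━━━━━━━━━━┛       
  5.83       0       0     ┃                       
     0     764       0     ┃                       
     0       0       0     ┃                       
     0       0       0     ┃                       
━━━━━━━━━━━━━━━━━━━━━━━━━━━┛                       
                                                   
                                                   
                                                   
                                                   


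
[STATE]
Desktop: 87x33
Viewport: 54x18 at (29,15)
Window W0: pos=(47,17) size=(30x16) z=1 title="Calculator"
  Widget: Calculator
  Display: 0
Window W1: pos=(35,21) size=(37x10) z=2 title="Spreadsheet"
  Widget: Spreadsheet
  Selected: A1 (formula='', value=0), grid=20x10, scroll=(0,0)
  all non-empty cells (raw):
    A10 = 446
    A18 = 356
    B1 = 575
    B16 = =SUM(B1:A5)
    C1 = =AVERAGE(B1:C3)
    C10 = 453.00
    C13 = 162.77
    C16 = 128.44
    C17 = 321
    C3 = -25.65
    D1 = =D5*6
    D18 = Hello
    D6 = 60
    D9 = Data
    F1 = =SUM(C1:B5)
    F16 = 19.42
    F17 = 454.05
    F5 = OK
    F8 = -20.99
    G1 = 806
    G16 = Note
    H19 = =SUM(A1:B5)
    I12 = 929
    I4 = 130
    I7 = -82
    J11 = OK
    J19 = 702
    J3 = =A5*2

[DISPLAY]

                                                      
                                                      
                  ┏━━━━━━━━━━━━━━━━━━━━━━━━━━━━┓      
                  ┃ Calculator                 ┃      
                  ┠────────────────────────────┨      
                  ┃                           0┃      
      ┏━━━━━━━━━━━━━━━━━━━━━━━━━━━━━━━━━━━┓    ┃      
      ┃ Spreadsheet                       ┃    ┃      
      ┠───────────────────────────────────┨    ┃      
      ┃A1:                                ┃    ┃      
      ┃       A       B       C       D   ┃    ┃      
      ┃-----------------------------------┃    ┃      
      ┃  1      [0]     575#CIRC!         ┃    ┃      
      ┃  2        0       0       0       ┃    ┃      
      ┃  3        0       0  -25.65       ┃    ┃      
      ┗━━━━━━━━━━━━━━━━━━━━━━━━━━━━━━━━━━━┛    ┃      
                  ┃└───┴───┴───┴───┘           ┃      
                  ┗━━━━━━━━━━━━━━━━━━━━━━━━━━━━┛      


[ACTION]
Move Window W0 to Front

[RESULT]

                                                      
                                                      
                  ┏━━━━━━━━━━━━━━━━━━━━━━━━━━━━┓      
                  ┃ Calculator                 ┃      
                  ┠────────────────────────────┨      
                  ┃                           0┃      
      ┏━━━━━━━━━━━┃┌───┬───┬───┬───┐           ┃      
      ┃ Spreadshee┃│ 7 │ 8 │ 9 │ ÷ │           ┃      
      ┠───────────┃├───┼───┼───┼───┤           ┃      
      ┃A1:        ┃│ 4 │ 5 │ 6 │ × │           ┃      
      ┃       A   ┃├───┼───┼───┼───┤           ┃      
      ┃-----------┃│ 1 │ 2 │ 3 │ - │           ┃      
      ┃  1      [0┃├───┼───┼───┼───┤           ┃      
      ┃  2        ┃│ 0 │ . │ = │ + │           ┃      
      ┃  3        ┃├───┼───┼───┼───┤           ┃      
      ┗━━━━━━━━━━━┃│ C │ MC│ MR│ M+│           ┃      
                  ┃└───┴───┴───┴───┘           ┃      
                  ┗━━━━━━━━━━━━━━━━━━━━━━━━━━━━┛      


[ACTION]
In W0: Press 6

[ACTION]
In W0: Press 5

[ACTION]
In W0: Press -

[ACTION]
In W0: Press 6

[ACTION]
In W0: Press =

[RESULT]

                                                      
                                                      
                  ┏━━━━━━━━━━━━━━━━━━━━━━━━━━━━┓      
                  ┃ Calculator                 ┃      
                  ┠────────────────────────────┨      
                  ┃                          59┃      
      ┏━━━━━━━━━━━┃┌───┬───┬───┬───┐           ┃      
      ┃ Spreadshee┃│ 7 │ 8 │ 9 │ ÷ │           ┃      
      ┠───────────┃├───┼───┼───┼───┤           ┃      
      ┃A1:        ┃│ 4 │ 5 │ 6 │ × │           ┃      
      ┃       A   ┃├───┼───┼───┼───┤           ┃      
      ┃-----------┃│ 1 │ 2 │ 3 │ - │           ┃      
      ┃  1      [0┃├───┼───┼───┼───┤           ┃      
      ┃  2        ┃│ 0 │ . │ = │ + │           ┃      
      ┃  3        ┃├───┼───┼───┼───┤           ┃      
      ┗━━━━━━━━━━━┃│ C │ MC│ MR│ M+│           ┃      
                  ┃└───┴───┴───┴───┘           ┃      
                  ┗━━━━━━━━━━━━━━━━━━━━━━━━━━━━┛      


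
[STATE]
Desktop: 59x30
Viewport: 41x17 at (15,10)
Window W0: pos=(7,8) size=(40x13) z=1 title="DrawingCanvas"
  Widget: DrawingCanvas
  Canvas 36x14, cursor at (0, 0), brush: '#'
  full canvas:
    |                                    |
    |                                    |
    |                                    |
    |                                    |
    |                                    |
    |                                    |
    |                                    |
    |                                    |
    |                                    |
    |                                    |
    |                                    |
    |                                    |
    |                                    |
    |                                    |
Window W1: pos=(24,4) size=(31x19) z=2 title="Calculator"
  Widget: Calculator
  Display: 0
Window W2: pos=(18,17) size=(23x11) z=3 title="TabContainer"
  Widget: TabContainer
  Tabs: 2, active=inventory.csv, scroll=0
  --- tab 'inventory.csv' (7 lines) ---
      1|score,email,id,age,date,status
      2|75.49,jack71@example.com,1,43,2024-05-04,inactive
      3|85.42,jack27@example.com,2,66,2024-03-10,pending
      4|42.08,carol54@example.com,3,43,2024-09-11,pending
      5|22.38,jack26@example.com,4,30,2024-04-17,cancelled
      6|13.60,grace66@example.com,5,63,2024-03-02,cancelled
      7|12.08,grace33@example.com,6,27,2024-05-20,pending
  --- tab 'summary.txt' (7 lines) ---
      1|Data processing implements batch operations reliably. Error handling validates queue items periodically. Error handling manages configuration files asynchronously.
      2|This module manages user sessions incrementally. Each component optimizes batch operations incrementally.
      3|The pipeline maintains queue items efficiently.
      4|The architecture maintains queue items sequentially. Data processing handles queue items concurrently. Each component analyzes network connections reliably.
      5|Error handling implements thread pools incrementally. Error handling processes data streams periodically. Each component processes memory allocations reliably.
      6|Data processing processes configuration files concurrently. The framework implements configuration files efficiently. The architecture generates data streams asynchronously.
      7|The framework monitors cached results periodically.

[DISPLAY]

─────────┃├───┼───┼───┼───┤            ┃ 
         ┃│ 4 │ 5 │ 6 │ × │            ┃ 
         ┃├───┼───┼───┼───┤            ┃ 
         ┃│ 1 │ 2 │ 3 │ - │            ┃ 
         ┃├───┼───┼───┼───┤            ┃ 
         ┃│ 0 │ . │ = │ + │            ┃ 
         ┃├───┼───┼───┼───┤            ┃ 
   ┏━━━━━━━━━━━━━━━━━━━━━┓│            ┃ 
   ┃ TabContainer        ┃┘            ┃ 
   ┠─────────────────────┨             ┃ 
━━━┃[inventory.csv]│ summ┃             ┃ 
   ┃─────────────────────┃             ┃ 
   ┃score,email,id,age,da┃━━━━━━━━━━━━━┛ 
   ┃75.49,jack71@example.┃               
   ┃85.42,jack27@example.┃               
   ┃42.08,carol54@example┃               
   ┃22.38,jack26@example.┃               


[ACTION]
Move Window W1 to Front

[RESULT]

─────────┃├───┼───┼───┼───┤            ┃ 
         ┃│ 4 │ 5 │ 6 │ × │            ┃ 
         ┃├───┼───┼───┼───┤            ┃ 
         ┃│ 1 │ 2 │ 3 │ - │            ┃ 
         ┃├───┼───┼───┼───┤            ┃ 
         ┃│ 0 │ . │ = │ + │            ┃ 
         ┃├───┼───┼───┼───┤            ┃ 
   ┏━━━━━┃│ C │ MC│ MR│ M+│            ┃ 
   ┃ TabC┃└───┴───┴───┴───┘            ┃ 
   ┠─────┃                             ┃ 
━━━┃[inve┃                             ┃ 
   ┃─────┃                             ┃ 
   ┃score┗━━━━━━━━━━━━━━━━━━━━━━━━━━━━━┛ 
   ┃75.49,jack71@example.┃               
   ┃85.42,jack27@example.┃               
   ┃42.08,carol54@example┃               
   ┃22.38,jack26@example.┃               


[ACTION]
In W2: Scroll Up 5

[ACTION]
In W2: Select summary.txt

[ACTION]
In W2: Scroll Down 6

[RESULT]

─────────┃├───┼───┼───┼───┤            ┃ 
         ┃│ 4 │ 5 │ 6 │ × │            ┃ 
         ┃├───┼───┼───┼───┤            ┃ 
         ┃│ 1 │ 2 │ 3 │ - │            ┃ 
         ┃├───┼───┼───┼───┤            ┃ 
         ┃│ 0 │ . │ = │ + │            ┃ 
         ┃├───┼───┼───┼───┤            ┃ 
   ┏━━━━━┃│ C │ MC│ MR│ M+│            ┃ 
   ┃ TabC┃└───┴───┴───┴───┘            ┃ 
   ┠─────┃                             ┃ 
━━━┃ inve┃                             ┃ 
   ┃─────┃                             ┃ 
   ┃The f┗━━━━━━━━━━━━━━━━━━━━━━━━━━━━━┛ 
   ┃                     ┃               
   ┃                     ┃               
   ┃                     ┃               
   ┃                     ┃               


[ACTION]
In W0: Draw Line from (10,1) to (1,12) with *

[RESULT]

─────────┃├───┼───┼───┼───┤            ┃ 
         ┃│ 4 │ 5 │ 6 │ × │            ┃ 
     *   ┃├───┼───┼───┼───┤            ┃ 
    *    ┃│ 1 │ 2 │ 3 │ - │            ┃ 
  **     ┃├───┼───┼───┼───┤            ┃ 
 *       ┃│ 0 │ . │ = │ + │            ┃ 
*        ┃├───┼───┼───┼───┤            ┃ 
   ┏━━━━━┃│ C │ MC│ MR│ M+│            ┃ 
   ┃ TabC┃└───┴───┴───┴───┘            ┃ 
   ┠─────┃                             ┃ 
━━━┃ inve┃                             ┃ 
   ┃─────┃                             ┃ 
   ┃The f┗━━━━━━━━━━━━━━━━━━━━━━━━━━━━━┛ 
   ┃                     ┃               
   ┃                     ┃               
   ┃                     ┃               
   ┃                     ┃               


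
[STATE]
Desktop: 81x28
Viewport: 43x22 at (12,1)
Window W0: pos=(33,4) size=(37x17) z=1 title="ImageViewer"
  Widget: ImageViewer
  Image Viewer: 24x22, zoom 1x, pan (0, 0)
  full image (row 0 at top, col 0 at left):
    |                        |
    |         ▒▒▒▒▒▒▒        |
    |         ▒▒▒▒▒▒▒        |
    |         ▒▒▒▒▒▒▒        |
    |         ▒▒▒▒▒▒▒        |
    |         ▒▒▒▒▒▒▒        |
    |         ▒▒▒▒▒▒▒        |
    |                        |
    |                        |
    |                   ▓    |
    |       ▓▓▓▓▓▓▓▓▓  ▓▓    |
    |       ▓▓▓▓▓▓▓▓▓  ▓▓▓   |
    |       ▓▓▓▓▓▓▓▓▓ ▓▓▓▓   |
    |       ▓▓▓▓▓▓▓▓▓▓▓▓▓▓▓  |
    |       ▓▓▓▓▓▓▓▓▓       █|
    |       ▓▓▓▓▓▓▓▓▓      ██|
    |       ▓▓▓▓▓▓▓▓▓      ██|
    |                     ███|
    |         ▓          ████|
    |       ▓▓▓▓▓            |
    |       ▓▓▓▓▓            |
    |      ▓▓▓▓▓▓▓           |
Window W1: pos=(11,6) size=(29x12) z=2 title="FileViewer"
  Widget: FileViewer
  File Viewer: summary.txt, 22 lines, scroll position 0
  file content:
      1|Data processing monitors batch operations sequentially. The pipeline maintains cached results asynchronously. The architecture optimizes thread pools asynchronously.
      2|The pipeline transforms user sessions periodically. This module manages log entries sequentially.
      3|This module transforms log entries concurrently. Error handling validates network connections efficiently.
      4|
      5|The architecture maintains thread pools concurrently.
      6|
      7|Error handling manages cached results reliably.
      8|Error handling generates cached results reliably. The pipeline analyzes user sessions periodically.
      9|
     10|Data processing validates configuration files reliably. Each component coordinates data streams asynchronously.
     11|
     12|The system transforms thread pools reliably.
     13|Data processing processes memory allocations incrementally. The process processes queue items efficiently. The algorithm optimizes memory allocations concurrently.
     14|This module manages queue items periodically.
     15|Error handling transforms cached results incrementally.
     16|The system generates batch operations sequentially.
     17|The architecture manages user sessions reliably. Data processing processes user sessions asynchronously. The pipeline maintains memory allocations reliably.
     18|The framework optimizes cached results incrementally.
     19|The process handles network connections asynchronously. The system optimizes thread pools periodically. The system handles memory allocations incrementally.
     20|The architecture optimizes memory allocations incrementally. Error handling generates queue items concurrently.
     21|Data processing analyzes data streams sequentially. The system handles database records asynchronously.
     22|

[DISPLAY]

                                           
                                           
                                           
                     ┏━━━━━━━━━━━━━━━━━━━━━
                     ┃ ImageViewer         
━━━━━━━━━━━━━━━━━━━━━━━━━━━┓───────────────
 FileViewer                ┃               
───────────────────────────┨   ▒▒▒▒▒▒▒     
Data processing monitors b▲┃   ▒▒▒▒▒▒▒     
The pipeline transforms us█┃   ▒▒▒▒▒▒▒     
This module transforms log░┃   ▒▒▒▒▒▒▒     
                          ░┃   ▒▒▒▒▒▒▒     
The architecture maintains░┃   ▒▒▒▒▒▒▒     
                          ░┃               
Error handling manages cac░┃               
Error handling generates c▼┃             ▓ 
━━━━━━━━━━━━━━━━━━━━━━━━━━━┛ ▓▓▓▓▓▓▓▓▓  ▓▓ 
                     ┃       ▓▓▓▓▓▓▓▓▓  ▓▓▓
                     ┃       ▓▓▓▓▓▓▓▓▓ ▓▓▓▓
                     ┗━━━━━━━━━━━━━━━━━━━━━
                                           
                                           


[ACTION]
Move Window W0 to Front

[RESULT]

                                           
                                           
                                           
                     ┏━━━━━━━━━━━━━━━━━━━━━
                     ┃ ImageViewer         
━━━━━━━━━━━━━━━━━━━━━┠─────────────────────
 FileViewer          ┃                     
─────────────────────┃         ▒▒▒▒▒▒▒     
Data processing monit┃         ▒▒▒▒▒▒▒     
The pipeline transfor┃         ▒▒▒▒▒▒▒     
This module transform┃         ▒▒▒▒▒▒▒     
                     ┃         ▒▒▒▒▒▒▒     
The architecture main┃         ▒▒▒▒▒▒▒     
                     ┃                     
Error handling manage┃                     
Error handling genera┃                   ▓ 
━━━━━━━━━━━━━━━━━━━━━┃       ▓▓▓▓▓▓▓▓▓  ▓▓ 
                     ┃       ▓▓▓▓▓▓▓▓▓  ▓▓▓
                     ┃       ▓▓▓▓▓▓▓▓▓ ▓▓▓▓
                     ┗━━━━━━━━━━━━━━━━━━━━━
                                           
                                           


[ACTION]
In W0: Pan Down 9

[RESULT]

                                           
                                           
                                           
                     ┏━━━━━━━━━━━━━━━━━━━━━
                     ┃ ImageViewer         
━━━━━━━━━━━━━━━━━━━━━┠─────────────────────
 FileViewer          ┃                   ▓ 
─────────────────────┃       ▓▓▓▓▓▓▓▓▓  ▓▓ 
Data processing monit┃       ▓▓▓▓▓▓▓▓▓  ▓▓▓
The pipeline transfor┃       ▓▓▓▓▓▓▓▓▓ ▓▓▓▓
This module transform┃       ▓▓▓▓▓▓▓▓▓▓▓▓▓▓
                     ┃       ▓▓▓▓▓▓▓▓▓     
The architecture main┃       ▓▓▓▓▓▓▓▓▓     
                     ┃       ▓▓▓▓▓▓▓▓▓     
Error handling manage┃                     
Error handling genera┃         ▓          █
━━━━━━━━━━━━━━━━━━━━━┃       ▓▓▓▓▓         
                     ┃       ▓▓▓▓▓         
                     ┃      ▓▓▓▓▓▓▓        
                     ┗━━━━━━━━━━━━━━━━━━━━━
                                           
                                           


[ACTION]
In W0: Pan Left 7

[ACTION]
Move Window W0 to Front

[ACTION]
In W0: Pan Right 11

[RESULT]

                                           
                                           
                                           
                     ┏━━━━━━━━━━━━━━━━━━━━━
                     ┃ ImageViewer         
━━━━━━━━━━━━━━━━━━━━━┠─────────────────────
 FileViewer          ┃        ▓            
─────────────────────┃▓▓▓▓▓  ▓▓            
Data processing monit┃▓▓▓▓▓  ▓▓▓           
The pipeline transfor┃▓▓▓▓▓ ▓▓▓▓           
This module transform┃▓▓▓▓▓▓▓▓▓▓▓          
                     ┃▓▓▓▓▓       █        
The architecture main┃▓▓▓▓▓      ██        
                     ┃▓▓▓▓▓      ██        
Error handling manage┃          ███        
Error handling genera┃         ████        
━━━━━━━━━━━━━━━━━━━━━┃▓                    
                     ┃▓                    
                     ┃▓▓                   
                     ┗━━━━━━━━━━━━━━━━━━━━━
                                           
                                           
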